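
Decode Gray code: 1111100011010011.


Gray code: 1111100011010011
MSB stays the same: 1
Each subsequent bit = prev_binary XOR current_gray:
  B[1] = 1 XOR 1 = 0
  B[2] = 0 XOR 1 = 1
  B[3] = 1 XOR 1 = 0
  B[4] = 0 XOR 1 = 1
  B[5] = 1 XOR 0 = 1
  B[6] = 1 XOR 0 = 1
  B[7] = 1 XOR 0 = 1
  B[8] = 1 XOR 1 = 0
  B[9] = 0 XOR 1 = 1
  B[10] = 1 XOR 0 = 1
  B[11] = 1 XOR 1 = 0
  B[12] = 0 XOR 0 = 0
  B[13] = 0 XOR 0 = 0
  B[14] = 0 XOR 1 = 1
  B[15] = 1 XOR 1 = 0
= 1010111101100010 (44898 decimal)


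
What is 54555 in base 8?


Divide by 8 repeatedly:
54555 ÷ 8 = 6819 remainder 3
6819 ÷ 8 = 852 remainder 3
852 ÷ 8 = 106 remainder 4
106 ÷ 8 = 13 remainder 2
13 ÷ 8 = 1 remainder 5
1 ÷ 8 = 0 remainder 1
Reading remainders bottom-up:
= 0o152433


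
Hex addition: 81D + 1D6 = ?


Align and add column by column (LSB to MSB, each column mod 16 with carry):
  081D
+ 01D6
  ----
  col 0: D(13) + 6(6) + 0 (carry in) = 19 → 3(3), carry out 1
  col 1: 1(1) + D(13) + 1 (carry in) = 15 → F(15), carry out 0
  col 2: 8(8) + 1(1) + 0 (carry in) = 9 → 9(9), carry out 0
  col 3: 0(0) + 0(0) + 0 (carry in) = 0 → 0(0), carry out 0
Reading digits MSB→LSB: 09F3
Strip leading zeros: 9F3
= 0x9F3


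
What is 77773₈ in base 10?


Positional values:
Position 0: 3 × 8^0 = 3
Position 1: 7 × 8^1 = 56
Position 2: 7 × 8^2 = 448
Position 3: 7 × 8^3 = 3584
Position 4: 7 × 8^4 = 28672
Sum = 3 + 56 + 448 + 3584 + 28672
= 32763


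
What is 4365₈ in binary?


Each octal digit → 3 binary bits:
  4 = 100
  3 = 011
  6 = 110
  5 = 101
Concatenate: 100 011 110 101
= 100011110101


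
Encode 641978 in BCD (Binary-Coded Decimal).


Each digit → 4-bit binary:
  6 → 0110
  4 → 0100
  1 → 0001
  9 → 1001
  7 → 0111
  8 → 1000
= 0110 0100 0001 1001 0111 1000


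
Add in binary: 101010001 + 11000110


Align and add column by column (LSB to MSB, carry propagating):
  0101010001
+ 0011000110
  ----------
  col 0: 1 + 0 + 0 (carry in) = 1 → bit 1, carry out 0
  col 1: 0 + 1 + 0 (carry in) = 1 → bit 1, carry out 0
  col 2: 0 + 1 + 0 (carry in) = 1 → bit 1, carry out 0
  col 3: 0 + 0 + 0 (carry in) = 0 → bit 0, carry out 0
  col 4: 1 + 0 + 0 (carry in) = 1 → bit 1, carry out 0
  col 5: 0 + 0 + 0 (carry in) = 0 → bit 0, carry out 0
  col 6: 1 + 1 + 0 (carry in) = 2 → bit 0, carry out 1
  col 7: 0 + 1 + 1 (carry in) = 2 → bit 0, carry out 1
  col 8: 1 + 0 + 1 (carry in) = 2 → bit 0, carry out 1
  col 9: 0 + 0 + 1 (carry in) = 1 → bit 1, carry out 0
Reading bits MSB→LSB: 1000010111
Strip leading zeros: 1000010111
= 1000010111


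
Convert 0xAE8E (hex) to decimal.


Positional values:
Position 0: E × 16^0 = 14 × 1 = 14
Position 1: 8 × 16^1 = 8 × 16 = 128
Position 2: E × 16^2 = 14 × 256 = 3584
Position 3: A × 16^3 = 10 × 4096 = 40960
Sum = 14 + 128 + 3584 + 40960
= 44686


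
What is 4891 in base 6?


Divide by 6 repeatedly:
4891 ÷ 6 = 815 remainder 1
815 ÷ 6 = 135 remainder 5
135 ÷ 6 = 22 remainder 3
22 ÷ 6 = 3 remainder 4
3 ÷ 6 = 0 remainder 3
Reading remainders bottom-up:
= 34351


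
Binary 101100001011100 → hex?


Group into 4-bit nibbles: 0101100001011100
  0101 = 5
  1000 = 8
  0101 = 5
  1100 = C
= 0x585C


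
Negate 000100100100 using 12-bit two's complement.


Original: 000100100100
Step 1 - Invert all bits: 111011011011
Step 2 - Add 1: 111011011011 + 1
= 111011011100 (represents -292)


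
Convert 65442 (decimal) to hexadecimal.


Divide by 16 repeatedly:
65442 ÷ 16 = 4090 remainder 2 (2)
4090 ÷ 16 = 255 remainder 10 (A)
255 ÷ 16 = 15 remainder 15 (F)
15 ÷ 16 = 0 remainder 15 (F)
Reading remainders bottom-up:
= 0xFFA2


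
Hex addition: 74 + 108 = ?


Align and add column by column (LSB to MSB, each column mod 16 with carry):
  0074
+ 0108
  ----
  col 0: 4(4) + 8(8) + 0 (carry in) = 12 → C(12), carry out 0
  col 1: 7(7) + 0(0) + 0 (carry in) = 7 → 7(7), carry out 0
  col 2: 0(0) + 1(1) + 0 (carry in) = 1 → 1(1), carry out 0
  col 3: 0(0) + 0(0) + 0 (carry in) = 0 → 0(0), carry out 0
Reading digits MSB→LSB: 017C
Strip leading zeros: 17C
= 0x17C


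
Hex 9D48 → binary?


Each hex digit → 4 binary bits:
  9 = 1001
  D = 1101
  4 = 0100
  8 = 1000
Concatenate: 1001 1101 0100 1000
= 1001110101001000


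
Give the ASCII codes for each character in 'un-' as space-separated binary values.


String: 'un-'  (3 characters)
Per-character ASCII lookup:
  'u': lowercase starts at 97: 'u' = 97 + 20 = 117 → 1110101
  'n': lowercase starts at 97: 'n' = 97 + 13 = 110 → 1101110
  '-': special character: '-' = 45 → 101101
= 1110101 1101110 101101


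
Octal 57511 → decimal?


Positional values:
Position 0: 1 × 8^0 = 1
Position 1: 1 × 8^1 = 8
Position 2: 5 × 8^2 = 320
Position 3: 7 × 8^3 = 3584
Position 4: 5 × 8^4 = 20480
Sum = 1 + 8 + 320 + 3584 + 20480
= 24393


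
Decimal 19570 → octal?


Divide by 8 repeatedly:
19570 ÷ 8 = 2446 remainder 2
2446 ÷ 8 = 305 remainder 6
305 ÷ 8 = 38 remainder 1
38 ÷ 8 = 4 remainder 6
4 ÷ 8 = 0 remainder 4
Reading remainders bottom-up:
= 0o46162


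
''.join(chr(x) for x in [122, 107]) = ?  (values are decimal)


Codes (decimal): 122 107
Per-code ASCII lookup:
  122  (range 97-122: lowercase, 122 - 97 = 25) → 'z'
  107  (range 97-122: lowercase, 107 - 97 = 10) → 'k'
= 'zk'


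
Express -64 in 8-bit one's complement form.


Original: 01000000
Invert all bits:
  bit 0: 0 → 1
  bit 1: 1 → 0
  bit 2: 0 → 1
  bit 3: 0 → 1
  bit 4: 0 → 1
  bit 5: 0 → 1
  bit 6: 0 → 1
  bit 7: 0 → 1
= 10111111


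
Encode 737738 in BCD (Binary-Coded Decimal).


Each digit → 4-bit binary:
  7 → 0111
  3 → 0011
  7 → 0111
  7 → 0111
  3 → 0011
  8 → 1000
= 0111 0011 0111 0111 0011 1000


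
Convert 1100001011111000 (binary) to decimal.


Positional values:
Bit 3: 1 × 2^3 = 8
Bit 4: 1 × 2^4 = 16
Bit 5: 1 × 2^5 = 32
Bit 6: 1 × 2^6 = 64
Bit 7: 1 × 2^7 = 128
Bit 9: 1 × 2^9 = 512
Bit 14: 1 × 2^14 = 16384
Bit 15: 1 × 2^15 = 32768
Sum = 8 + 16 + 32 + 64 + 128 + 512 + 16384 + 32768
= 49912


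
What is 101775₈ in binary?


Each octal digit → 3 binary bits:
  1 = 001
  0 = 000
  1 = 001
  7 = 111
  7 = 111
  5 = 101
Concatenate: 001 000 001 111 111 101
= 001000001111111101


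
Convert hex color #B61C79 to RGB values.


Hex: #B61C79
R = B6₁₆ = 182
G = 1C₁₆ = 28
B = 79₁₆ = 121
= RGB(182, 28, 121)


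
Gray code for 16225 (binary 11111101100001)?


Binary: 11111101100001
Gray code: G = B XOR (B >> 1)
B >> 1 = 01111110110000
11111101100001 XOR 01111110110000:
  1 XOR 0 = 1
  1 XOR 1 = 0
  1 XOR 1 = 0
  1 XOR 1 = 0
  1 XOR 1 = 0
  1 XOR 1 = 0
  0 XOR 1 = 1
  1 XOR 0 = 1
  1 XOR 1 = 0
  0 XOR 1 = 1
  0 XOR 0 = 0
  0 XOR 0 = 0
  0 XOR 0 = 0
  1 XOR 0 = 1
= 10000011010001


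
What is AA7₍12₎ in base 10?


Positional values (base 12):
  7 × 12^0 = 7 × 1 = 7
  A × 12^1 = 10 × 12 = 120
  A × 12^2 = 10 × 144 = 1440
Sum = 7 + 120 + 1440
= 1567


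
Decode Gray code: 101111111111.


Gray code: 101111111111
MSB stays the same: 1
Each subsequent bit = prev_binary XOR current_gray:
  B[1] = 1 XOR 0 = 1
  B[2] = 1 XOR 1 = 0
  B[3] = 0 XOR 1 = 1
  B[4] = 1 XOR 1 = 0
  B[5] = 0 XOR 1 = 1
  B[6] = 1 XOR 1 = 0
  B[7] = 0 XOR 1 = 1
  B[8] = 1 XOR 1 = 0
  B[9] = 0 XOR 1 = 1
  B[10] = 1 XOR 1 = 0
  B[11] = 0 XOR 1 = 1
= 110101010101 (3413 decimal)


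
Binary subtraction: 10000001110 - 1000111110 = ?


Align and subtract column by column (LSB to MSB, borrowing when needed):
  10000001110
- 01000111110
  -----------
  col 0: (0 - 0 borrow-in) - 0 → 0 - 0 = 0, borrow out 0
  col 1: (1 - 0 borrow-in) - 1 → 1 - 1 = 0, borrow out 0
  col 2: (1 - 0 borrow-in) - 1 → 1 - 1 = 0, borrow out 0
  col 3: (1 - 0 borrow-in) - 1 → 1 - 1 = 0, borrow out 0
  col 4: (0 - 0 borrow-in) - 1 → borrow from next column: (0+2) - 1 = 1, borrow out 1
  col 5: (0 - 1 borrow-in) - 1 → borrow from next column: (-1+2) - 1 = 0, borrow out 1
  col 6: (0 - 1 borrow-in) - 0 → borrow from next column: (-1+2) - 0 = 1, borrow out 1
  col 7: (0 - 1 borrow-in) - 0 → borrow from next column: (-1+2) - 0 = 1, borrow out 1
  col 8: (0 - 1 borrow-in) - 0 → borrow from next column: (-1+2) - 0 = 1, borrow out 1
  col 9: (0 - 1 borrow-in) - 1 → borrow from next column: (-1+2) - 1 = 0, borrow out 1
  col 10: (1 - 1 borrow-in) - 0 → 0 - 0 = 0, borrow out 0
Reading bits MSB→LSB: 00111010000
Strip leading zeros: 111010000
= 111010000


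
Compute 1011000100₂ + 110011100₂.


Align and add column by column (LSB to MSB, carry propagating):
  01011000100
+ 00110011100
  -----------
  col 0: 0 + 0 + 0 (carry in) = 0 → bit 0, carry out 0
  col 1: 0 + 0 + 0 (carry in) = 0 → bit 0, carry out 0
  col 2: 1 + 1 + 0 (carry in) = 2 → bit 0, carry out 1
  col 3: 0 + 1 + 1 (carry in) = 2 → bit 0, carry out 1
  col 4: 0 + 1 + 1 (carry in) = 2 → bit 0, carry out 1
  col 5: 0 + 0 + 1 (carry in) = 1 → bit 1, carry out 0
  col 6: 1 + 0 + 0 (carry in) = 1 → bit 1, carry out 0
  col 7: 1 + 1 + 0 (carry in) = 2 → bit 0, carry out 1
  col 8: 0 + 1 + 1 (carry in) = 2 → bit 0, carry out 1
  col 9: 1 + 0 + 1 (carry in) = 2 → bit 0, carry out 1
  col 10: 0 + 0 + 1 (carry in) = 1 → bit 1, carry out 0
Reading bits MSB→LSB: 10001100000
Strip leading zeros: 10001100000
= 10001100000


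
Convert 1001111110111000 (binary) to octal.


Group into 3-bit groups: 001001111110111000
  001 = 1
  001 = 1
  111 = 7
  110 = 6
  111 = 7
  000 = 0
= 0o117670


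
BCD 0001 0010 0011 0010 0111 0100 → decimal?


Each 4-bit group → digit:
  0001 → 1
  0010 → 2
  0011 → 3
  0010 → 2
  0111 → 7
  0100 → 4
= 123274


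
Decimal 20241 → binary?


Divide by 2 repeatedly:
20241 ÷ 2 = 10120 remainder 1
10120 ÷ 2 = 5060 remainder 0
5060 ÷ 2 = 2530 remainder 0
2530 ÷ 2 = 1265 remainder 0
1265 ÷ 2 = 632 remainder 1
632 ÷ 2 = 316 remainder 0
316 ÷ 2 = 158 remainder 0
158 ÷ 2 = 79 remainder 0
79 ÷ 2 = 39 remainder 1
39 ÷ 2 = 19 remainder 1
19 ÷ 2 = 9 remainder 1
9 ÷ 2 = 4 remainder 1
4 ÷ 2 = 2 remainder 0
2 ÷ 2 = 1 remainder 0
1 ÷ 2 = 0 remainder 1
Reading remainders bottom-up:
= 100111100010001


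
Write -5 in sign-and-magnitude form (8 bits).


Sign bit: 1 (negative)
Magnitude: 5 = 0000101
= 10000101


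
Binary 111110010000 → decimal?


Positional values:
Bit 4: 1 × 2^4 = 16
Bit 7: 1 × 2^7 = 128
Bit 8: 1 × 2^8 = 256
Bit 9: 1 × 2^9 = 512
Bit 10: 1 × 2^10 = 1024
Bit 11: 1 × 2^11 = 2048
Sum = 16 + 128 + 256 + 512 + 1024 + 2048
= 3984


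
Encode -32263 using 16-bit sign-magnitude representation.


Sign bit: 1 (negative)
Magnitude: 32263 = 111111000000111
= 1111111000000111


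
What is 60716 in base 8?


Divide by 8 repeatedly:
60716 ÷ 8 = 7589 remainder 4
7589 ÷ 8 = 948 remainder 5
948 ÷ 8 = 118 remainder 4
118 ÷ 8 = 14 remainder 6
14 ÷ 8 = 1 remainder 6
1 ÷ 8 = 0 remainder 1
Reading remainders bottom-up:
= 0o166454


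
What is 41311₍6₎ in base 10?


Positional values (base 6):
  1 × 6^0 = 1 × 1 = 1
  1 × 6^1 = 1 × 6 = 6
  3 × 6^2 = 3 × 36 = 108
  1 × 6^3 = 1 × 216 = 216
  4 × 6^4 = 4 × 1296 = 5184
Sum = 1 + 6 + 108 + 216 + 5184
= 5515


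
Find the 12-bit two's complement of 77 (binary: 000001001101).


Original: 000001001101
Step 1 - Invert all bits: 111110110010
Step 2 - Add 1: 111110110010 + 1
= 111110110011 (represents -77)


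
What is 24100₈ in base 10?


Positional values:
Position 0: 0 × 8^0 = 0
Position 1: 0 × 8^1 = 0
Position 2: 1 × 8^2 = 64
Position 3: 4 × 8^3 = 2048
Position 4: 2 × 8^4 = 8192
Sum = 0 + 0 + 64 + 2048 + 8192
= 10304


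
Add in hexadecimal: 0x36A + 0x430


Align and add column by column (LSB to MSB, each column mod 16 with carry):
  036A
+ 0430
  ----
  col 0: A(10) + 0(0) + 0 (carry in) = 10 → A(10), carry out 0
  col 1: 6(6) + 3(3) + 0 (carry in) = 9 → 9(9), carry out 0
  col 2: 3(3) + 4(4) + 0 (carry in) = 7 → 7(7), carry out 0
  col 3: 0(0) + 0(0) + 0 (carry in) = 0 → 0(0), carry out 0
Reading digits MSB→LSB: 079A
Strip leading zeros: 79A
= 0x79A


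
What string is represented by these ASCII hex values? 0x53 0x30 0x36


Codes (hex): 0x53 0x30 0x36
Per-code ASCII lookup:
  0x53 = 83  (range 65-90: uppercase, 83 - 65 = 18) → 'S'
  0x30 = 48  (range 48-57: digits, 48 - 48 = 0) → '0'
  0x36 = 54  (range 48-57: digits, 54 - 48 = 6) → '6'
= 'S06'


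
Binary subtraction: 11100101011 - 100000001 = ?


Align and subtract column by column (LSB to MSB, borrowing when needed):
  11100101011
- 00100000001
  -----------
  col 0: (1 - 0 borrow-in) - 1 → 1 - 1 = 0, borrow out 0
  col 1: (1 - 0 borrow-in) - 0 → 1 - 0 = 1, borrow out 0
  col 2: (0 - 0 borrow-in) - 0 → 0 - 0 = 0, borrow out 0
  col 3: (1 - 0 borrow-in) - 0 → 1 - 0 = 1, borrow out 0
  col 4: (0 - 0 borrow-in) - 0 → 0 - 0 = 0, borrow out 0
  col 5: (1 - 0 borrow-in) - 0 → 1 - 0 = 1, borrow out 0
  col 6: (0 - 0 borrow-in) - 0 → 0 - 0 = 0, borrow out 0
  col 7: (0 - 0 borrow-in) - 0 → 0 - 0 = 0, borrow out 0
  col 8: (1 - 0 borrow-in) - 1 → 1 - 1 = 0, borrow out 0
  col 9: (1 - 0 borrow-in) - 0 → 1 - 0 = 1, borrow out 0
  col 10: (1 - 0 borrow-in) - 0 → 1 - 0 = 1, borrow out 0
Reading bits MSB→LSB: 11000101010
Strip leading zeros: 11000101010
= 11000101010


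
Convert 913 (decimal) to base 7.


Divide by 7 repeatedly:
913 ÷ 7 = 130 remainder 3
130 ÷ 7 = 18 remainder 4
18 ÷ 7 = 2 remainder 4
2 ÷ 7 = 0 remainder 2
Reading remainders bottom-up:
= 2443


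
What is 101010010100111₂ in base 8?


Group into 3-bit groups: 101010010100111
  101 = 5
  010 = 2
  010 = 2
  100 = 4
  111 = 7
= 0o52247


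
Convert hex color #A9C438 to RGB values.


Hex: #A9C438
R = A9₁₆ = 169
G = C4₁₆ = 196
B = 38₁₆ = 56
= RGB(169, 196, 56)


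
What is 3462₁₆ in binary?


Each hex digit → 4 binary bits:
  3 = 0011
  4 = 0100
  6 = 0110
  2 = 0010
Concatenate: 0011 0100 0110 0010
= 0011010001100010


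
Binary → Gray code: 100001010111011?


Binary: 100001010111011
Gray code: G = B XOR (B >> 1)
B >> 1 = 010000101011101
100001010111011 XOR 010000101011101:
  1 XOR 0 = 1
  0 XOR 1 = 1
  0 XOR 0 = 0
  0 XOR 0 = 0
  0 XOR 0 = 0
  1 XOR 0 = 1
  0 XOR 1 = 1
  1 XOR 0 = 1
  0 XOR 1 = 1
  1 XOR 0 = 1
  1 XOR 1 = 0
  1 XOR 1 = 0
  0 XOR 1 = 1
  1 XOR 0 = 1
  1 XOR 1 = 0
= 110001111100110


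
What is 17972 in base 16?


Divide by 16 repeatedly:
17972 ÷ 16 = 1123 remainder 4 (4)
1123 ÷ 16 = 70 remainder 3 (3)
70 ÷ 16 = 4 remainder 6 (6)
4 ÷ 16 = 0 remainder 4 (4)
Reading remainders bottom-up:
= 0x4634


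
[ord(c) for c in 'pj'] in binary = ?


String: 'pj'  (2 characters)
Per-character ASCII lookup:
  'p': lowercase starts at 97: 'p' = 97 + 15 = 112 → 1110000
  'j': lowercase starts at 97: 'j' = 97 + 9 = 106 → 1101010
= 1110000 1101010


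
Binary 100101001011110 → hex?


Group into 4-bit nibbles: 0100101001011110
  0100 = 4
  1010 = A
  0101 = 5
  1110 = E
= 0x4A5E


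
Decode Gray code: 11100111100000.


Gray code: 11100111100000
MSB stays the same: 1
Each subsequent bit = prev_binary XOR current_gray:
  B[1] = 1 XOR 1 = 0
  B[2] = 0 XOR 1 = 1
  B[3] = 1 XOR 0 = 1
  B[4] = 1 XOR 0 = 1
  B[5] = 1 XOR 1 = 0
  B[6] = 0 XOR 1 = 1
  B[7] = 1 XOR 1 = 0
  B[8] = 0 XOR 1 = 1
  B[9] = 1 XOR 0 = 1
  B[10] = 1 XOR 0 = 1
  B[11] = 1 XOR 0 = 1
  B[12] = 1 XOR 0 = 1
  B[13] = 1 XOR 0 = 1
= 10111010111111 (11967 decimal)


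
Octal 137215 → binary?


Each octal digit → 3 binary bits:
  1 = 001
  3 = 011
  7 = 111
  2 = 010
  1 = 001
  5 = 101
Concatenate: 001 011 111 010 001 101
= 001011111010001101


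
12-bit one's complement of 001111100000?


Original: 001111100000
Invert all bits:
  bit 0: 0 → 1
  bit 1: 0 → 1
  bit 2: 1 → 0
  bit 3: 1 → 0
  bit 4: 1 → 0
  bit 5: 1 → 0
  bit 6: 1 → 0
  bit 7: 0 → 1
  bit 8: 0 → 1
  bit 9: 0 → 1
  bit 10: 0 → 1
  bit 11: 0 → 1
= 110000011111


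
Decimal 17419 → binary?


Divide by 2 repeatedly:
17419 ÷ 2 = 8709 remainder 1
8709 ÷ 2 = 4354 remainder 1
4354 ÷ 2 = 2177 remainder 0
2177 ÷ 2 = 1088 remainder 1
1088 ÷ 2 = 544 remainder 0
544 ÷ 2 = 272 remainder 0
272 ÷ 2 = 136 remainder 0
136 ÷ 2 = 68 remainder 0
68 ÷ 2 = 34 remainder 0
34 ÷ 2 = 17 remainder 0
17 ÷ 2 = 8 remainder 1
8 ÷ 2 = 4 remainder 0
4 ÷ 2 = 2 remainder 0
2 ÷ 2 = 1 remainder 0
1 ÷ 2 = 0 remainder 1
Reading remainders bottom-up:
= 100010000001011


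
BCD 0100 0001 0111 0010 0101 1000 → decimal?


Each 4-bit group → digit:
  0100 → 4
  0001 → 1
  0111 → 7
  0010 → 2
  0101 → 5
  1000 → 8
= 417258


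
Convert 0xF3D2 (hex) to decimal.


Positional values:
Position 0: 2 × 16^0 = 2 × 1 = 2
Position 1: D × 16^1 = 13 × 16 = 208
Position 2: 3 × 16^2 = 3 × 256 = 768
Position 3: F × 16^3 = 15 × 4096 = 61440
Sum = 2 + 208 + 768 + 61440
= 62418


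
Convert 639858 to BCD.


Each digit → 4-bit binary:
  6 → 0110
  3 → 0011
  9 → 1001
  8 → 1000
  5 → 0101
  8 → 1000
= 0110 0011 1001 1000 0101 1000


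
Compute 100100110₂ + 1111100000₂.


Align and add column by column (LSB to MSB, carry propagating):
  00100100110
+ 01111100000
  -----------
  col 0: 0 + 0 + 0 (carry in) = 0 → bit 0, carry out 0
  col 1: 1 + 0 + 0 (carry in) = 1 → bit 1, carry out 0
  col 2: 1 + 0 + 0 (carry in) = 1 → bit 1, carry out 0
  col 3: 0 + 0 + 0 (carry in) = 0 → bit 0, carry out 0
  col 4: 0 + 0 + 0 (carry in) = 0 → bit 0, carry out 0
  col 5: 1 + 1 + 0 (carry in) = 2 → bit 0, carry out 1
  col 6: 0 + 1 + 1 (carry in) = 2 → bit 0, carry out 1
  col 7: 0 + 1 + 1 (carry in) = 2 → bit 0, carry out 1
  col 8: 1 + 1 + 1 (carry in) = 3 → bit 1, carry out 1
  col 9: 0 + 1 + 1 (carry in) = 2 → bit 0, carry out 1
  col 10: 0 + 0 + 1 (carry in) = 1 → bit 1, carry out 0
Reading bits MSB→LSB: 10100000110
Strip leading zeros: 10100000110
= 10100000110


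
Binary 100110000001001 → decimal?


Positional values:
Bit 0: 1 × 2^0 = 1
Bit 3: 1 × 2^3 = 8
Bit 10: 1 × 2^10 = 1024
Bit 11: 1 × 2^11 = 2048
Bit 14: 1 × 2^14 = 16384
Sum = 1 + 8 + 1024 + 2048 + 16384
= 19465


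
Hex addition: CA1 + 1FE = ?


Align and add column by column (LSB to MSB, each column mod 16 with carry):
  0CA1
+ 01FE
  ----
  col 0: 1(1) + E(14) + 0 (carry in) = 15 → F(15), carry out 0
  col 1: A(10) + F(15) + 0 (carry in) = 25 → 9(9), carry out 1
  col 2: C(12) + 1(1) + 1 (carry in) = 14 → E(14), carry out 0
  col 3: 0(0) + 0(0) + 0 (carry in) = 0 → 0(0), carry out 0
Reading digits MSB→LSB: 0E9F
Strip leading zeros: E9F
= 0xE9F


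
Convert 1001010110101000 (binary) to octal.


Group into 3-bit groups: 001001010110101000
  001 = 1
  001 = 1
  010 = 2
  110 = 6
  101 = 5
  000 = 0
= 0o112650


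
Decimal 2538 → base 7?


Divide by 7 repeatedly:
2538 ÷ 7 = 362 remainder 4
362 ÷ 7 = 51 remainder 5
51 ÷ 7 = 7 remainder 2
7 ÷ 7 = 1 remainder 0
1 ÷ 7 = 0 remainder 1
Reading remainders bottom-up:
= 10254


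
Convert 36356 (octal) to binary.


Each octal digit → 3 binary bits:
  3 = 011
  6 = 110
  3 = 011
  5 = 101
  6 = 110
Concatenate: 011 110 011 101 110
= 011110011101110


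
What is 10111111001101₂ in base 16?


Group into 4-bit nibbles: 0010111111001101
  0010 = 2
  1111 = F
  1100 = C
  1101 = D
= 0x2FCD


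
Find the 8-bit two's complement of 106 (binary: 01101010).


Original: 01101010
Step 1 - Invert all bits: 10010101
Step 2 - Add 1: 10010101 + 1
= 10010110 (represents -106)


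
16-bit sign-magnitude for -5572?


Sign bit: 1 (negative)
Magnitude: 5572 = 001010111000100
= 1001010111000100


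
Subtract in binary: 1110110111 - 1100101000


Align and subtract column by column (LSB to MSB, borrowing when needed):
  1110110111
- 1100101000
  ----------
  col 0: (1 - 0 borrow-in) - 0 → 1 - 0 = 1, borrow out 0
  col 1: (1 - 0 borrow-in) - 0 → 1 - 0 = 1, borrow out 0
  col 2: (1 - 0 borrow-in) - 0 → 1 - 0 = 1, borrow out 0
  col 3: (0 - 0 borrow-in) - 1 → borrow from next column: (0+2) - 1 = 1, borrow out 1
  col 4: (1 - 1 borrow-in) - 0 → 0 - 0 = 0, borrow out 0
  col 5: (1 - 0 borrow-in) - 1 → 1 - 1 = 0, borrow out 0
  col 6: (0 - 0 borrow-in) - 0 → 0 - 0 = 0, borrow out 0
  col 7: (1 - 0 borrow-in) - 0 → 1 - 0 = 1, borrow out 0
  col 8: (1 - 0 borrow-in) - 1 → 1 - 1 = 0, borrow out 0
  col 9: (1 - 0 borrow-in) - 1 → 1 - 1 = 0, borrow out 0
Reading bits MSB→LSB: 0010001111
Strip leading zeros: 10001111
= 10001111


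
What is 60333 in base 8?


Divide by 8 repeatedly:
60333 ÷ 8 = 7541 remainder 5
7541 ÷ 8 = 942 remainder 5
942 ÷ 8 = 117 remainder 6
117 ÷ 8 = 14 remainder 5
14 ÷ 8 = 1 remainder 6
1 ÷ 8 = 0 remainder 1
Reading remainders bottom-up:
= 0o165655


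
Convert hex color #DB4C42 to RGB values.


Hex: #DB4C42
R = DB₁₆ = 219
G = 4C₁₆ = 76
B = 42₁₆ = 66
= RGB(219, 76, 66)


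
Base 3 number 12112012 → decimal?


Positional values (base 3):
  2 × 3^0 = 2 × 1 = 2
  1 × 3^1 = 1 × 3 = 3
  0 × 3^2 = 0 × 9 = 0
  2 × 3^3 = 2 × 27 = 54
  1 × 3^4 = 1 × 81 = 81
  1 × 3^5 = 1 × 243 = 243
  2 × 3^6 = 2 × 729 = 1458
  1 × 3^7 = 1 × 2187 = 2187
Sum = 2 + 3 + 0 + 54 + 81 + 243 + 1458 + 2187
= 4028


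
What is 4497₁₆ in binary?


Each hex digit → 4 binary bits:
  4 = 0100
  4 = 0100
  9 = 1001
  7 = 0111
Concatenate: 0100 0100 1001 0111
= 0100010010010111


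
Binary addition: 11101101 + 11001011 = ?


Align and add column by column (LSB to MSB, carry propagating):
  011101101
+ 011001011
  ---------
  col 0: 1 + 1 + 0 (carry in) = 2 → bit 0, carry out 1
  col 1: 0 + 1 + 1 (carry in) = 2 → bit 0, carry out 1
  col 2: 1 + 0 + 1 (carry in) = 2 → bit 0, carry out 1
  col 3: 1 + 1 + 1 (carry in) = 3 → bit 1, carry out 1
  col 4: 0 + 0 + 1 (carry in) = 1 → bit 1, carry out 0
  col 5: 1 + 0 + 0 (carry in) = 1 → bit 1, carry out 0
  col 6: 1 + 1 + 0 (carry in) = 2 → bit 0, carry out 1
  col 7: 1 + 1 + 1 (carry in) = 3 → bit 1, carry out 1
  col 8: 0 + 0 + 1 (carry in) = 1 → bit 1, carry out 0
Reading bits MSB→LSB: 110111000
Strip leading zeros: 110111000
= 110111000


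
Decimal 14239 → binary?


Divide by 2 repeatedly:
14239 ÷ 2 = 7119 remainder 1
7119 ÷ 2 = 3559 remainder 1
3559 ÷ 2 = 1779 remainder 1
1779 ÷ 2 = 889 remainder 1
889 ÷ 2 = 444 remainder 1
444 ÷ 2 = 222 remainder 0
222 ÷ 2 = 111 remainder 0
111 ÷ 2 = 55 remainder 1
55 ÷ 2 = 27 remainder 1
27 ÷ 2 = 13 remainder 1
13 ÷ 2 = 6 remainder 1
6 ÷ 2 = 3 remainder 0
3 ÷ 2 = 1 remainder 1
1 ÷ 2 = 0 remainder 1
Reading remainders bottom-up:
= 11011110011111


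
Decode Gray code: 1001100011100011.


Gray code: 1001100011100011
MSB stays the same: 1
Each subsequent bit = prev_binary XOR current_gray:
  B[1] = 1 XOR 0 = 1
  B[2] = 1 XOR 0 = 1
  B[3] = 1 XOR 1 = 0
  B[4] = 0 XOR 1 = 1
  B[5] = 1 XOR 0 = 1
  B[6] = 1 XOR 0 = 1
  B[7] = 1 XOR 0 = 1
  B[8] = 1 XOR 1 = 0
  B[9] = 0 XOR 1 = 1
  B[10] = 1 XOR 1 = 0
  B[11] = 0 XOR 0 = 0
  B[12] = 0 XOR 0 = 0
  B[13] = 0 XOR 0 = 0
  B[14] = 0 XOR 1 = 1
  B[15] = 1 XOR 1 = 0
= 1110111101000010 (61250 decimal)


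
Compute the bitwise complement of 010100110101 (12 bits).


Original: 010100110101
Invert all bits:
  bit 0: 0 → 1
  bit 1: 1 → 0
  bit 2: 0 → 1
  bit 3: 1 → 0
  bit 4: 0 → 1
  bit 5: 0 → 1
  bit 6: 1 → 0
  bit 7: 1 → 0
  bit 8: 0 → 1
  bit 9: 1 → 0
  bit 10: 0 → 1
  bit 11: 1 → 0
= 101011001010


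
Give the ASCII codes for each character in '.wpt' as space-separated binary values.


String: '.wpt'  (4 characters)
Per-character ASCII lookup:
  '.': special character: '.' = 46 → 101110
  'w': lowercase starts at 97: 'w' = 97 + 22 = 119 → 1110111
  'p': lowercase starts at 97: 'p' = 97 + 15 = 112 → 1110000
  't': lowercase starts at 97: 't' = 97 + 19 = 116 → 1110100
= 101110 1110111 1110000 1110100


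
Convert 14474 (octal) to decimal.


Positional values:
Position 0: 4 × 8^0 = 4
Position 1: 7 × 8^1 = 56
Position 2: 4 × 8^2 = 256
Position 3: 4 × 8^3 = 2048
Position 4: 1 × 8^4 = 4096
Sum = 4 + 56 + 256 + 2048 + 4096
= 6460


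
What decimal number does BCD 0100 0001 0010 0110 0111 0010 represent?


Each 4-bit group → digit:
  0100 → 4
  0001 → 1
  0010 → 2
  0110 → 6
  0111 → 7
  0010 → 2
= 412672


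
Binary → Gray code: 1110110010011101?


Binary: 1110110010011101
Gray code: G = B XOR (B >> 1)
B >> 1 = 0111011001001110
1110110010011101 XOR 0111011001001110:
  1 XOR 0 = 1
  1 XOR 1 = 0
  1 XOR 1 = 0
  0 XOR 1 = 1
  1 XOR 0 = 1
  1 XOR 1 = 0
  0 XOR 1 = 1
  0 XOR 0 = 0
  1 XOR 0 = 1
  0 XOR 1 = 1
  0 XOR 0 = 0
  1 XOR 0 = 1
  1 XOR 1 = 0
  1 XOR 1 = 0
  0 XOR 1 = 1
  1 XOR 0 = 1
= 1001101011010011


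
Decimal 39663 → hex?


Divide by 16 repeatedly:
39663 ÷ 16 = 2478 remainder 15 (F)
2478 ÷ 16 = 154 remainder 14 (E)
154 ÷ 16 = 9 remainder 10 (A)
9 ÷ 16 = 0 remainder 9 (9)
Reading remainders bottom-up:
= 0x9AEF


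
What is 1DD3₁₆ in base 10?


Positional values:
Position 0: 3 × 16^0 = 3 × 1 = 3
Position 1: D × 16^1 = 13 × 16 = 208
Position 2: D × 16^2 = 13 × 256 = 3328
Position 3: 1 × 16^3 = 1 × 4096 = 4096
Sum = 3 + 208 + 3328 + 4096
= 7635


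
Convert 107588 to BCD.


Each digit → 4-bit binary:
  1 → 0001
  0 → 0000
  7 → 0111
  5 → 0101
  8 → 1000
  8 → 1000
= 0001 0000 0111 0101 1000 1000


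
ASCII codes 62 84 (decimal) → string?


Codes (decimal): 62 84
Per-code ASCII lookup:
  62  (special character) → '>'
  84  (range 65-90: uppercase, 84 - 65 = 19) → 'T'
= '>T'


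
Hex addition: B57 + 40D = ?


Align and add column by column (LSB to MSB, each column mod 16 with carry):
  0B57
+ 040D
  ----
  col 0: 7(7) + D(13) + 0 (carry in) = 20 → 4(4), carry out 1
  col 1: 5(5) + 0(0) + 1 (carry in) = 6 → 6(6), carry out 0
  col 2: B(11) + 4(4) + 0 (carry in) = 15 → F(15), carry out 0
  col 3: 0(0) + 0(0) + 0 (carry in) = 0 → 0(0), carry out 0
Reading digits MSB→LSB: 0F64
Strip leading zeros: F64
= 0xF64


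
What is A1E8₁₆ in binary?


Each hex digit → 4 binary bits:
  A = 1010
  1 = 0001
  E = 1110
  8 = 1000
Concatenate: 1010 0001 1110 1000
= 1010000111101000


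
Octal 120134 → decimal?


Positional values:
Position 0: 4 × 8^0 = 4
Position 1: 3 × 8^1 = 24
Position 2: 1 × 8^2 = 64
Position 3: 0 × 8^3 = 0
Position 4: 2 × 8^4 = 8192
Position 5: 1 × 8^5 = 32768
Sum = 4 + 24 + 64 + 0 + 8192 + 32768
= 41052


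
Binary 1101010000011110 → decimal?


Positional values:
Bit 1: 1 × 2^1 = 2
Bit 2: 1 × 2^2 = 4
Bit 3: 1 × 2^3 = 8
Bit 4: 1 × 2^4 = 16
Bit 10: 1 × 2^10 = 1024
Bit 12: 1 × 2^12 = 4096
Bit 14: 1 × 2^14 = 16384
Bit 15: 1 × 2^15 = 32768
Sum = 2 + 4 + 8 + 16 + 1024 + 4096 + 16384 + 32768
= 54302


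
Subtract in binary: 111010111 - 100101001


Align and subtract column by column (LSB to MSB, borrowing when needed):
  111010111
- 100101001
  ---------
  col 0: (1 - 0 borrow-in) - 1 → 1 - 1 = 0, borrow out 0
  col 1: (1 - 0 borrow-in) - 0 → 1 - 0 = 1, borrow out 0
  col 2: (1 - 0 borrow-in) - 0 → 1 - 0 = 1, borrow out 0
  col 3: (0 - 0 borrow-in) - 1 → borrow from next column: (0+2) - 1 = 1, borrow out 1
  col 4: (1 - 1 borrow-in) - 0 → 0 - 0 = 0, borrow out 0
  col 5: (0 - 0 borrow-in) - 1 → borrow from next column: (0+2) - 1 = 1, borrow out 1
  col 6: (1 - 1 borrow-in) - 0 → 0 - 0 = 0, borrow out 0
  col 7: (1 - 0 borrow-in) - 0 → 1 - 0 = 1, borrow out 0
  col 8: (1 - 0 borrow-in) - 1 → 1 - 1 = 0, borrow out 0
Reading bits MSB→LSB: 010101110
Strip leading zeros: 10101110
= 10101110


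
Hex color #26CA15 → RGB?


Hex: #26CA15
R = 26₁₆ = 38
G = CA₁₆ = 202
B = 15₁₆ = 21
= RGB(38, 202, 21)


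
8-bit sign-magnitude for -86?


Sign bit: 1 (negative)
Magnitude: 86 = 1010110
= 11010110


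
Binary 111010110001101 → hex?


Group into 4-bit nibbles: 0111010110001101
  0111 = 7
  0101 = 5
  1000 = 8
  1101 = D
= 0x758D


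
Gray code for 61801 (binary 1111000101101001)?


Binary: 1111000101101001
Gray code: G = B XOR (B >> 1)
B >> 1 = 0111100010110100
1111000101101001 XOR 0111100010110100:
  1 XOR 0 = 1
  1 XOR 1 = 0
  1 XOR 1 = 0
  1 XOR 1 = 0
  0 XOR 1 = 1
  0 XOR 0 = 0
  0 XOR 0 = 0
  1 XOR 0 = 1
  0 XOR 1 = 1
  1 XOR 0 = 1
  1 XOR 1 = 0
  0 XOR 1 = 1
  1 XOR 0 = 1
  0 XOR 1 = 1
  0 XOR 0 = 0
  1 XOR 0 = 1
= 1000100111011101


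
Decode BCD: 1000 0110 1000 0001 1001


Each 4-bit group → digit:
  1000 → 8
  0110 → 6
  1000 → 8
  0001 → 1
  1001 → 9
= 86819


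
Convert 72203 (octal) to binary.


Each octal digit → 3 binary bits:
  7 = 111
  2 = 010
  2 = 010
  0 = 000
  3 = 011
Concatenate: 111 010 010 000 011
= 111010010000011


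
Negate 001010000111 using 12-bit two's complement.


Original: 001010000111
Step 1 - Invert all bits: 110101111000
Step 2 - Add 1: 110101111000 + 1
= 110101111001 (represents -647)


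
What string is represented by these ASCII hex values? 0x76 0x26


Codes (hex): 0x76 0x26
Per-code ASCII lookup:
  0x76 = 118  (range 97-122: lowercase, 118 - 97 = 21) → 'v'
  0x26 = 38  (special character) → '&'
= 'v&'


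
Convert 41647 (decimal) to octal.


Divide by 8 repeatedly:
41647 ÷ 8 = 5205 remainder 7
5205 ÷ 8 = 650 remainder 5
650 ÷ 8 = 81 remainder 2
81 ÷ 8 = 10 remainder 1
10 ÷ 8 = 1 remainder 2
1 ÷ 8 = 0 remainder 1
Reading remainders bottom-up:
= 0o121257


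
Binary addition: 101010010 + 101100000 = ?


Align and add column by column (LSB to MSB, carry propagating):
  0101010010
+ 0101100000
  ----------
  col 0: 0 + 0 + 0 (carry in) = 0 → bit 0, carry out 0
  col 1: 1 + 0 + 0 (carry in) = 1 → bit 1, carry out 0
  col 2: 0 + 0 + 0 (carry in) = 0 → bit 0, carry out 0
  col 3: 0 + 0 + 0 (carry in) = 0 → bit 0, carry out 0
  col 4: 1 + 0 + 0 (carry in) = 1 → bit 1, carry out 0
  col 5: 0 + 1 + 0 (carry in) = 1 → bit 1, carry out 0
  col 6: 1 + 1 + 0 (carry in) = 2 → bit 0, carry out 1
  col 7: 0 + 0 + 1 (carry in) = 1 → bit 1, carry out 0
  col 8: 1 + 1 + 0 (carry in) = 2 → bit 0, carry out 1
  col 9: 0 + 0 + 1 (carry in) = 1 → bit 1, carry out 0
Reading bits MSB→LSB: 1010110010
Strip leading zeros: 1010110010
= 1010110010


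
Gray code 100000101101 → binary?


Gray code: 100000101101
MSB stays the same: 1
Each subsequent bit = prev_binary XOR current_gray:
  B[1] = 1 XOR 0 = 1
  B[2] = 1 XOR 0 = 1
  B[3] = 1 XOR 0 = 1
  B[4] = 1 XOR 0 = 1
  B[5] = 1 XOR 0 = 1
  B[6] = 1 XOR 1 = 0
  B[7] = 0 XOR 0 = 0
  B[8] = 0 XOR 1 = 1
  B[9] = 1 XOR 1 = 0
  B[10] = 0 XOR 0 = 0
  B[11] = 0 XOR 1 = 1
= 111111001001 (4041 decimal)


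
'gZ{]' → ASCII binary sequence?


String: 'gZ{]'  (4 characters)
Per-character ASCII lookup:
  'g': lowercase starts at 97: 'g' = 97 + 6 = 103 → 1100111
  'Z': uppercase starts at 65: 'Z' = 65 + 25 = 90 → 1011010
  '{': special character: '{' = 123 → 1111011
  ']': special character: ']' = 93 → 1011101
= 1100111 1011010 1111011 1011101


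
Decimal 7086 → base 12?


Divide by 12 repeatedly:
7086 ÷ 12 = 590 remainder 6
590 ÷ 12 = 49 remainder 2
49 ÷ 12 = 4 remainder 1
4 ÷ 12 = 0 remainder 4
Reading remainders bottom-up:
= 4126


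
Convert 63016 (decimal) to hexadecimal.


Divide by 16 repeatedly:
63016 ÷ 16 = 3938 remainder 8 (8)
3938 ÷ 16 = 246 remainder 2 (2)
246 ÷ 16 = 15 remainder 6 (6)
15 ÷ 16 = 0 remainder 15 (F)
Reading remainders bottom-up:
= 0xF628


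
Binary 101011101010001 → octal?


Group into 3-bit groups: 101011101010001
  101 = 5
  011 = 3
  101 = 5
  010 = 2
  001 = 1
= 0o53521


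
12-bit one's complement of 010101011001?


Original: 010101011001
Invert all bits:
  bit 0: 0 → 1
  bit 1: 1 → 0
  bit 2: 0 → 1
  bit 3: 1 → 0
  bit 4: 0 → 1
  bit 5: 1 → 0
  bit 6: 0 → 1
  bit 7: 1 → 0
  bit 8: 1 → 0
  bit 9: 0 → 1
  bit 10: 0 → 1
  bit 11: 1 → 0
= 101010100110


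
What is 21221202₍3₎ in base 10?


Positional values (base 3):
  2 × 3^0 = 2 × 1 = 2
  0 × 3^1 = 0 × 3 = 0
  2 × 3^2 = 2 × 9 = 18
  1 × 3^3 = 1 × 27 = 27
  2 × 3^4 = 2 × 81 = 162
  2 × 3^5 = 2 × 243 = 486
  1 × 3^6 = 1 × 729 = 729
  2 × 3^7 = 2 × 2187 = 4374
Sum = 2 + 0 + 18 + 27 + 162 + 486 + 729 + 4374
= 5798


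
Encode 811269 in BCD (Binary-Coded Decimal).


Each digit → 4-bit binary:
  8 → 1000
  1 → 0001
  1 → 0001
  2 → 0010
  6 → 0110
  9 → 1001
= 1000 0001 0001 0010 0110 1001


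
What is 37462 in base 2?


Divide by 2 repeatedly:
37462 ÷ 2 = 18731 remainder 0
18731 ÷ 2 = 9365 remainder 1
9365 ÷ 2 = 4682 remainder 1
4682 ÷ 2 = 2341 remainder 0
2341 ÷ 2 = 1170 remainder 1
1170 ÷ 2 = 585 remainder 0
585 ÷ 2 = 292 remainder 1
292 ÷ 2 = 146 remainder 0
146 ÷ 2 = 73 remainder 0
73 ÷ 2 = 36 remainder 1
36 ÷ 2 = 18 remainder 0
18 ÷ 2 = 9 remainder 0
9 ÷ 2 = 4 remainder 1
4 ÷ 2 = 2 remainder 0
2 ÷ 2 = 1 remainder 0
1 ÷ 2 = 0 remainder 1
Reading remainders bottom-up:
= 1001001001010110


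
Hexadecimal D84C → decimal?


Positional values:
Position 0: C × 16^0 = 12 × 1 = 12
Position 1: 4 × 16^1 = 4 × 16 = 64
Position 2: 8 × 16^2 = 8 × 256 = 2048
Position 3: D × 16^3 = 13 × 4096 = 53248
Sum = 12 + 64 + 2048 + 53248
= 55372


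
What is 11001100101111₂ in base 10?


Positional values:
Bit 0: 1 × 2^0 = 1
Bit 1: 1 × 2^1 = 2
Bit 2: 1 × 2^2 = 4
Bit 3: 1 × 2^3 = 8
Bit 5: 1 × 2^5 = 32
Bit 8: 1 × 2^8 = 256
Bit 9: 1 × 2^9 = 512
Bit 12: 1 × 2^12 = 4096
Bit 13: 1 × 2^13 = 8192
Sum = 1 + 2 + 4 + 8 + 32 + 256 + 512 + 4096 + 8192
= 13103


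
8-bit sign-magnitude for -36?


Sign bit: 1 (negative)
Magnitude: 36 = 0100100
= 10100100


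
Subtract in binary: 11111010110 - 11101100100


Align and subtract column by column (LSB to MSB, borrowing when needed):
  11111010110
- 11101100100
  -----------
  col 0: (0 - 0 borrow-in) - 0 → 0 - 0 = 0, borrow out 0
  col 1: (1 - 0 borrow-in) - 0 → 1 - 0 = 1, borrow out 0
  col 2: (1 - 0 borrow-in) - 1 → 1 - 1 = 0, borrow out 0
  col 3: (0 - 0 borrow-in) - 0 → 0 - 0 = 0, borrow out 0
  col 4: (1 - 0 borrow-in) - 0 → 1 - 0 = 1, borrow out 0
  col 5: (0 - 0 borrow-in) - 1 → borrow from next column: (0+2) - 1 = 1, borrow out 1
  col 6: (1 - 1 borrow-in) - 1 → borrow from next column: (0+2) - 1 = 1, borrow out 1
  col 7: (1 - 1 borrow-in) - 0 → 0 - 0 = 0, borrow out 0
  col 8: (1 - 0 borrow-in) - 1 → 1 - 1 = 0, borrow out 0
  col 9: (1 - 0 borrow-in) - 1 → 1 - 1 = 0, borrow out 0
  col 10: (1 - 0 borrow-in) - 1 → 1 - 1 = 0, borrow out 0
Reading bits MSB→LSB: 00001110010
Strip leading zeros: 1110010
= 1110010


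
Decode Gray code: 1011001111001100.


Gray code: 1011001111001100
MSB stays the same: 1
Each subsequent bit = prev_binary XOR current_gray:
  B[1] = 1 XOR 0 = 1
  B[2] = 1 XOR 1 = 0
  B[3] = 0 XOR 1 = 1
  B[4] = 1 XOR 0 = 1
  B[5] = 1 XOR 0 = 1
  B[6] = 1 XOR 1 = 0
  B[7] = 0 XOR 1 = 1
  B[8] = 1 XOR 1 = 0
  B[9] = 0 XOR 1 = 1
  B[10] = 1 XOR 0 = 1
  B[11] = 1 XOR 0 = 1
  B[12] = 1 XOR 1 = 0
  B[13] = 0 XOR 1 = 1
  B[14] = 1 XOR 0 = 1
  B[15] = 1 XOR 0 = 1
= 1101110101110111 (56695 decimal)


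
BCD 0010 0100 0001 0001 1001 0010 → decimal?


Each 4-bit group → digit:
  0010 → 2
  0100 → 4
  0001 → 1
  0001 → 1
  1001 → 9
  0010 → 2
= 241192


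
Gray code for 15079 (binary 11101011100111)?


Binary: 11101011100111
Gray code: G = B XOR (B >> 1)
B >> 1 = 01110101110011
11101011100111 XOR 01110101110011:
  1 XOR 0 = 1
  1 XOR 1 = 0
  1 XOR 1 = 0
  0 XOR 1 = 1
  1 XOR 0 = 1
  0 XOR 1 = 1
  1 XOR 0 = 1
  1 XOR 1 = 0
  1 XOR 1 = 0
  0 XOR 1 = 1
  0 XOR 0 = 0
  1 XOR 0 = 1
  1 XOR 1 = 0
  1 XOR 1 = 0
= 10011110010100


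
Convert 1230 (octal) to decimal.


Positional values:
Position 0: 0 × 8^0 = 0
Position 1: 3 × 8^1 = 24
Position 2: 2 × 8^2 = 128
Position 3: 1 × 8^3 = 512
Sum = 0 + 24 + 128 + 512
= 664


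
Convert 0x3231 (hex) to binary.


Each hex digit → 4 binary bits:
  3 = 0011
  2 = 0010
  3 = 0011
  1 = 0001
Concatenate: 0011 0010 0011 0001
= 0011001000110001


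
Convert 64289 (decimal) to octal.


Divide by 8 repeatedly:
64289 ÷ 8 = 8036 remainder 1
8036 ÷ 8 = 1004 remainder 4
1004 ÷ 8 = 125 remainder 4
125 ÷ 8 = 15 remainder 5
15 ÷ 8 = 1 remainder 7
1 ÷ 8 = 0 remainder 1
Reading remainders bottom-up:
= 0o175441


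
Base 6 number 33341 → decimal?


Positional values (base 6):
  1 × 6^0 = 1 × 1 = 1
  4 × 6^1 = 4 × 6 = 24
  3 × 6^2 = 3 × 36 = 108
  3 × 6^3 = 3 × 216 = 648
  3 × 6^4 = 3 × 1296 = 3888
Sum = 1 + 24 + 108 + 648 + 3888
= 4669


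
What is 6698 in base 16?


Divide by 16 repeatedly:
6698 ÷ 16 = 418 remainder 10 (A)
418 ÷ 16 = 26 remainder 2 (2)
26 ÷ 16 = 1 remainder 10 (A)
1 ÷ 16 = 0 remainder 1 (1)
Reading remainders bottom-up:
= 0x1A2A


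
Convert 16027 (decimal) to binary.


Divide by 2 repeatedly:
16027 ÷ 2 = 8013 remainder 1
8013 ÷ 2 = 4006 remainder 1
4006 ÷ 2 = 2003 remainder 0
2003 ÷ 2 = 1001 remainder 1
1001 ÷ 2 = 500 remainder 1
500 ÷ 2 = 250 remainder 0
250 ÷ 2 = 125 remainder 0
125 ÷ 2 = 62 remainder 1
62 ÷ 2 = 31 remainder 0
31 ÷ 2 = 15 remainder 1
15 ÷ 2 = 7 remainder 1
7 ÷ 2 = 3 remainder 1
3 ÷ 2 = 1 remainder 1
1 ÷ 2 = 0 remainder 1
Reading remainders bottom-up:
= 11111010011011


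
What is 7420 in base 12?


Divide by 12 repeatedly:
7420 ÷ 12 = 618 remainder 4
618 ÷ 12 = 51 remainder 6
51 ÷ 12 = 4 remainder 3
4 ÷ 12 = 0 remainder 4
Reading remainders bottom-up:
= 4364


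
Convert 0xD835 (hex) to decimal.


Positional values:
Position 0: 5 × 16^0 = 5 × 1 = 5
Position 1: 3 × 16^1 = 3 × 16 = 48
Position 2: 8 × 16^2 = 8 × 256 = 2048
Position 3: D × 16^3 = 13 × 4096 = 53248
Sum = 5 + 48 + 2048 + 53248
= 55349


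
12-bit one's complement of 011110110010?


Original: 011110110010
Invert all bits:
  bit 0: 0 → 1
  bit 1: 1 → 0
  bit 2: 1 → 0
  bit 3: 1 → 0
  bit 4: 1 → 0
  bit 5: 0 → 1
  bit 6: 1 → 0
  bit 7: 1 → 0
  bit 8: 0 → 1
  bit 9: 0 → 1
  bit 10: 1 → 0
  bit 11: 0 → 1
= 100001001101


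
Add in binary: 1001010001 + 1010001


Align and add column by column (LSB to MSB, carry propagating):
  01001010001
+ 00001010001
  -----------
  col 0: 1 + 1 + 0 (carry in) = 2 → bit 0, carry out 1
  col 1: 0 + 0 + 1 (carry in) = 1 → bit 1, carry out 0
  col 2: 0 + 0 + 0 (carry in) = 0 → bit 0, carry out 0
  col 3: 0 + 0 + 0 (carry in) = 0 → bit 0, carry out 0
  col 4: 1 + 1 + 0 (carry in) = 2 → bit 0, carry out 1
  col 5: 0 + 0 + 1 (carry in) = 1 → bit 1, carry out 0
  col 6: 1 + 1 + 0 (carry in) = 2 → bit 0, carry out 1
  col 7: 0 + 0 + 1 (carry in) = 1 → bit 1, carry out 0
  col 8: 0 + 0 + 0 (carry in) = 0 → bit 0, carry out 0
  col 9: 1 + 0 + 0 (carry in) = 1 → bit 1, carry out 0
  col 10: 0 + 0 + 0 (carry in) = 0 → bit 0, carry out 0
Reading bits MSB→LSB: 01010100010
Strip leading zeros: 1010100010
= 1010100010


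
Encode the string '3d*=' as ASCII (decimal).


String: '3d*='  (4 characters)
Per-character ASCII lookup:
  '3': digits start at 48: '3' = 48 + 3 = 51
  'd': lowercase starts at 97: 'd' = 97 + 3 = 100
  '*': special character: '*' = 42
  '=': special character: '=' = 61
= 51 100 42 61


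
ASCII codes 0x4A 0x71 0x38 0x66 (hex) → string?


Codes (hex): 0x4A 0x71 0x38 0x66
Per-code ASCII lookup:
  0x4A = 74  (range 65-90: uppercase, 74 - 65 = 9) → 'J'
  0x71 = 113  (range 97-122: lowercase, 113 - 97 = 16) → 'q'
  0x38 = 56  (range 48-57: digits, 56 - 48 = 8) → '8'
  0x66 = 102  (range 97-122: lowercase, 102 - 97 = 5) → 'f'
= 'Jq8f'


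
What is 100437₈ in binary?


Each octal digit → 3 binary bits:
  1 = 001
  0 = 000
  0 = 000
  4 = 100
  3 = 011
  7 = 111
Concatenate: 001 000 000 100 011 111
= 001000000100011111


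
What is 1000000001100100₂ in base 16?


Group into 4-bit nibbles: 1000000001100100
  1000 = 8
  0000 = 0
  0110 = 6
  0100 = 4
= 0x8064


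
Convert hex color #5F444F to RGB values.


Hex: #5F444F
R = 5F₁₆ = 95
G = 44₁₆ = 68
B = 4F₁₆ = 79
= RGB(95, 68, 79)
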